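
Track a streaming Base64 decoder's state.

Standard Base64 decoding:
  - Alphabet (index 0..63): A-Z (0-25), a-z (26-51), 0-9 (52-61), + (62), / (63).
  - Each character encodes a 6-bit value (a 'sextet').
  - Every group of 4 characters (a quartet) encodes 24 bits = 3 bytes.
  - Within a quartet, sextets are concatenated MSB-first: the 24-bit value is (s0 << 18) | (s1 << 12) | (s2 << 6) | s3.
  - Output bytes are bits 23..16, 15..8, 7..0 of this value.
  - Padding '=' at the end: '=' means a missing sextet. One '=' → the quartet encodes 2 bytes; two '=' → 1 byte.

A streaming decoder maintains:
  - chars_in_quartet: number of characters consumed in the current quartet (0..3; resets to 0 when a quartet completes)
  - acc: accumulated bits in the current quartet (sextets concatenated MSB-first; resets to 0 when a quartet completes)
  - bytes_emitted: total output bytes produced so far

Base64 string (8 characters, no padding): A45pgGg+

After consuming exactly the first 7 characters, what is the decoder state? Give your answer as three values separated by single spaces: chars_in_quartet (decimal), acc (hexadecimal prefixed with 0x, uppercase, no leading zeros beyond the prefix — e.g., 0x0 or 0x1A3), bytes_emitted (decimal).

Answer: 3 0x201A0 3

Derivation:
After char 0 ('A'=0): chars_in_quartet=1 acc=0x0 bytes_emitted=0
After char 1 ('4'=56): chars_in_quartet=2 acc=0x38 bytes_emitted=0
After char 2 ('5'=57): chars_in_quartet=3 acc=0xE39 bytes_emitted=0
After char 3 ('p'=41): chars_in_quartet=4 acc=0x38E69 -> emit 03 8E 69, reset; bytes_emitted=3
After char 4 ('g'=32): chars_in_quartet=1 acc=0x20 bytes_emitted=3
After char 5 ('G'=6): chars_in_quartet=2 acc=0x806 bytes_emitted=3
After char 6 ('g'=32): chars_in_quartet=3 acc=0x201A0 bytes_emitted=3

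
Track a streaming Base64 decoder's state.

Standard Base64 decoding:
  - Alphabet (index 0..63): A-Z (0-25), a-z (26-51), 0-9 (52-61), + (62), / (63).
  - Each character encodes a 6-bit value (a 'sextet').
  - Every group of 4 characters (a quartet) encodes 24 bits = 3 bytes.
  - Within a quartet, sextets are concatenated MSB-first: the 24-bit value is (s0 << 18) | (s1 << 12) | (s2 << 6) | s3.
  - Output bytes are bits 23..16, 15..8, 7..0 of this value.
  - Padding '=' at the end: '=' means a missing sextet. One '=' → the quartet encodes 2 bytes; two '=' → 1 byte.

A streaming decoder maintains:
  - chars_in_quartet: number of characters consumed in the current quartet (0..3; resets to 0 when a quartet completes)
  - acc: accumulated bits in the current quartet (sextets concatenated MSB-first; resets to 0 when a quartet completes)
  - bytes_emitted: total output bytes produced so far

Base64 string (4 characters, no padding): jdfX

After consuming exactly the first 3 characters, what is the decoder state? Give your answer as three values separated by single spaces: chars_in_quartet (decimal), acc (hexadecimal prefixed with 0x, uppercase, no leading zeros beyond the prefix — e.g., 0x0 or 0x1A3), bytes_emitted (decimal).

Answer: 3 0x2375F 0

Derivation:
After char 0 ('j'=35): chars_in_quartet=1 acc=0x23 bytes_emitted=0
After char 1 ('d'=29): chars_in_quartet=2 acc=0x8DD bytes_emitted=0
After char 2 ('f'=31): chars_in_quartet=3 acc=0x2375F bytes_emitted=0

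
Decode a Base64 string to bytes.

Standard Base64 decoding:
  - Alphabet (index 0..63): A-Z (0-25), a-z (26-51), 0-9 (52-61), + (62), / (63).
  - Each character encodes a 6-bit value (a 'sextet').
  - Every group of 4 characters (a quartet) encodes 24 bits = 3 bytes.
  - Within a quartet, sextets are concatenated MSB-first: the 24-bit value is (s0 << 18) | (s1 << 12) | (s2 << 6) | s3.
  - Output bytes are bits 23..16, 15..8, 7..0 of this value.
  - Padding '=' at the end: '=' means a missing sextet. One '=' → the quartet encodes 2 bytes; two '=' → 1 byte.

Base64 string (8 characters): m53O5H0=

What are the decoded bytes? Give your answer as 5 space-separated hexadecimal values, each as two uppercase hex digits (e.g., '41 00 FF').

After char 0 ('m'=38): chars_in_quartet=1 acc=0x26 bytes_emitted=0
After char 1 ('5'=57): chars_in_quartet=2 acc=0x9B9 bytes_emitted=0
After char 2 ('3'=55): chars_in_quartet=3 acc=0x26E77 bytes_emitted=0
After char 3 ('O'=14): chars_in_quartet=4 acc=0x9B9DCE -> emit 9B 9D CE, reset; bytes_emitted=3
After char 4 ('5'=57): chars_in_quartet=1 acc=0x39 bytes_emitted=3
After char 5 ('H'=7): chars_in_quartet=2 acc=0xE47 bytes_emitted=3
After char 6 ('0'=52): chars_in_quartet=3 acc=0x391F4 bytes_emitted=3
Padding '=': partial quartet acc=0x391F4 -> emit E4 7D; bytes_emitted=5

Answer: 9B 9D CE E4 7D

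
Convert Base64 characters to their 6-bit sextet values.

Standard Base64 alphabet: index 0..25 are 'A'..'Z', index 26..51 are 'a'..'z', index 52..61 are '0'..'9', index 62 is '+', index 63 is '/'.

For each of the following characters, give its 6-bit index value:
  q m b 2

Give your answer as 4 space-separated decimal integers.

Answer: 42 38 27 54

Derivation:
'q': a..z range, 26 + ord('q') − ord('a') = 42
'm': a..z range, 26 + ord('m') − ord('a') = 38
'b': a..z range, 26 + ord('b') − ord('a') = 27
'2': 0..9 range, 52 + ord('2') − ord('0') = 54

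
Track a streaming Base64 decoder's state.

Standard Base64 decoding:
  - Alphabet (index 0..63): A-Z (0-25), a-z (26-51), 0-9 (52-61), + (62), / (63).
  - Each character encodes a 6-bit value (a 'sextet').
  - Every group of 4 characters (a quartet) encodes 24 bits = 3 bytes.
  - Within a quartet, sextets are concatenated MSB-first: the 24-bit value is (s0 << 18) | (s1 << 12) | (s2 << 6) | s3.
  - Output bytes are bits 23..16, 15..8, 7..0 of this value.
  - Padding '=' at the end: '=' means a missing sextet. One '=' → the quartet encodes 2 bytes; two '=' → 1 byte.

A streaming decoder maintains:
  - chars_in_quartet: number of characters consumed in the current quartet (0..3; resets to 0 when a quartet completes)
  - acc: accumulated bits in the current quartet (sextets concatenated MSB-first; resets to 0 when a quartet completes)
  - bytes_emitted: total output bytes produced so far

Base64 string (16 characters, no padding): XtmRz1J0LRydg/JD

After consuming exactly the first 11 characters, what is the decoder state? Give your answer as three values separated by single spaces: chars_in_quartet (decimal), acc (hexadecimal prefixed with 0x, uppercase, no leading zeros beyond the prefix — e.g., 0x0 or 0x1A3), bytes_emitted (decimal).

Answer: 3 0xB472 6

Derivation:
After char 0 ('X'=23): chars_in_quartet=1 acc=0x17 bytes_emitted=0
After char 1 ('t'=45): chars_in_quartet=2 acc=0x5ED bytes_emitted=0
After char 2 ('m'=38): chars_in_quartet=3 acc=0x17B66 bytes_emitted=0
After char 3 ('R'=17): chars_in_quartet=4 acc=0x5ED991 -> emit 5E D9 91, reset; bytes_emitted=3
After char 4 ('z'=51): chars_in_quartet=1 acc=0x33 bytes_emitted=3
After char 5 ('1'=53): chars_in_quartet=2 acc=0xCF5 bytes_emitted=3
After char 6 ('J'=9): chars_in_quartet=3 acc=0x33D49 bytes_emitted=3
After char 7 ('0'=52): chars_in_quartet=4 acc=0xCF5274 -> emit CF 52 74, reset; bytes_emitted=6
After char 8 ('L'=11): chars_in_quartet=1 acc=0xB bytes_emitted=6
After char 9 ('R'=17): chars_in_quartet=2 acc=0x2D1 bytes_emitted=6
After char 10 ('y'=50): chars_in_quartet=3 acc=0xB472 bytes_emitted=6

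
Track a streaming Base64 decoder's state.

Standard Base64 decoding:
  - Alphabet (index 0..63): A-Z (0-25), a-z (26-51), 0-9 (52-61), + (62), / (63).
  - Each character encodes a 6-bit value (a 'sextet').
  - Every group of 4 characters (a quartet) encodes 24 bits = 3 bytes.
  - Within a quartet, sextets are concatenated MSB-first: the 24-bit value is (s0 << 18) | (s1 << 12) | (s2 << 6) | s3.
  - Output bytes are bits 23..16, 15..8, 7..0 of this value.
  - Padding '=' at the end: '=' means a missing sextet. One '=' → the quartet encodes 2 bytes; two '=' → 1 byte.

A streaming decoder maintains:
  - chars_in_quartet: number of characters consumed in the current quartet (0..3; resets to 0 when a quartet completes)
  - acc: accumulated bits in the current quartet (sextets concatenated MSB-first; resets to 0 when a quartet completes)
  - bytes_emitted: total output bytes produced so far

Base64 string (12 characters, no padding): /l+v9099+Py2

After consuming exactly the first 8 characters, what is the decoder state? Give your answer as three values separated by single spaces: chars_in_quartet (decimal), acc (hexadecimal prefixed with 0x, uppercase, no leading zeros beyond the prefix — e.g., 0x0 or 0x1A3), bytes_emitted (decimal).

After char 0 ('/'=63): chars_in_quartet=1 acc=0x3F bytes_emitted=0
After char 1 ('l'=37): chars_in_quartet=2 acc=0xFE5 bytes_emitted=0
After char 2 ('+'=62): chars_in_quartet=3 acc=0x3F97E bytes_emitted=0
After char 3 ('v'=47): chars_in_quartet=4 acc=0xFE5FAF -> emit FE 5F AF, reset; bytes_emitted=3
After char 4 ('9'=61): chars_in_quartet=1 acc=0x3D bytes_emitted=3
After char 5 ('0'=52): chars_in_quartet=2 acc=0xF74 bytes_emitted=3
After char 6 ('9'=61): chars_in_quartet=3 acc=0x3DD3D bytes_emitted=3
After char 7 ('9'=61): chars_in_quartet=4 acc=0xF74F7D -> emit F7 4F 7D, reset; bytes_emitted=6

Answer: 0 0x0 6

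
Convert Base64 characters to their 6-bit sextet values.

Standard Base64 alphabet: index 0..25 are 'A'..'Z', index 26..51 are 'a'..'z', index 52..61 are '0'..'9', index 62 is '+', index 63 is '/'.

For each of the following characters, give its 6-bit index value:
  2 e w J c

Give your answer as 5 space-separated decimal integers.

Answer: 54 30 48 9 28

Derivation:
'2': 0..9 range, 52 + ord('2') − ord('0') = 54
'e': a..z range, 26 + ord('e') − ord('a') = 30
'w': a..z range, 26 + ord('w') − ord('a') = 48
'J': A..Z range, ord('J') − ord('A') = 9
'c': a..z range, 26 + ord('c') − ord('a') = 28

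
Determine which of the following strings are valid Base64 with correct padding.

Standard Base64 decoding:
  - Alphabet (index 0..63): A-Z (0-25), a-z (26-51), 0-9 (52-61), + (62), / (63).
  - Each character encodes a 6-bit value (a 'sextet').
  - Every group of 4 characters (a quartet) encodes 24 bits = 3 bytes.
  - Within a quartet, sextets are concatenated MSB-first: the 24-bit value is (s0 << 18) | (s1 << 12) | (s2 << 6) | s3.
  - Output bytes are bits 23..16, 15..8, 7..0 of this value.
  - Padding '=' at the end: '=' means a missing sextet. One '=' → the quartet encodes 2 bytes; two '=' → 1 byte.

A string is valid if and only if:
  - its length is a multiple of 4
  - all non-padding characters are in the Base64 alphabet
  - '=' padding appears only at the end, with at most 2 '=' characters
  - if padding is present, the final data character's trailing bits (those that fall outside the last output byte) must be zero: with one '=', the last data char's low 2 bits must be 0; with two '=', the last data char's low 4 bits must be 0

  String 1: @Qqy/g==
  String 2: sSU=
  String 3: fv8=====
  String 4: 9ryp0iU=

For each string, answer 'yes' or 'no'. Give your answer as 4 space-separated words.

String 1: '@Qqy/g==' → invalid (bad char(s): ['@'])
String 2: 'sSU=' → valid
String 3: 'fv8=====' → invalid (5 pad chars (max 2))
String 4: '9ryp0iU=' → valid

Answer: no yes no yes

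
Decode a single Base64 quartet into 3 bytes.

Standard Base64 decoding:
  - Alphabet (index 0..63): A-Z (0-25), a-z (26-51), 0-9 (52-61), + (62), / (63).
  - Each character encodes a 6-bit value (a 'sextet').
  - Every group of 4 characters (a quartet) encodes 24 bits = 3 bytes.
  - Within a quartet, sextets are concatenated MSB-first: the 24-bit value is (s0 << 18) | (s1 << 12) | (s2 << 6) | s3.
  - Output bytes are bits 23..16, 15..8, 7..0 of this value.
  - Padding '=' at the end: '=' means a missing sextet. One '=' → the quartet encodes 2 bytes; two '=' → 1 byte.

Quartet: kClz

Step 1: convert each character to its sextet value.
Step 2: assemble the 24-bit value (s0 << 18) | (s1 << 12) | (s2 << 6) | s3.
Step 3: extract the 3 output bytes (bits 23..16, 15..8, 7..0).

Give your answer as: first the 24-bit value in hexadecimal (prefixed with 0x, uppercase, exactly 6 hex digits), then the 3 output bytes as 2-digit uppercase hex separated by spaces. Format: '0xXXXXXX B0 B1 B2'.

Sextets: k=36, C=2, l=37, z=51
24-bit: (36<<18) | (2<<12) | (37<<6) | 51
      = 0x900000 | 0x002000 | 0x000940 | 0x000033
      = 0x902973
Bytes: (v>>16)&0xFF=90, (v>>8)&0xFF=29, v&0xFF=73

Answer: 0x902973 90 29 73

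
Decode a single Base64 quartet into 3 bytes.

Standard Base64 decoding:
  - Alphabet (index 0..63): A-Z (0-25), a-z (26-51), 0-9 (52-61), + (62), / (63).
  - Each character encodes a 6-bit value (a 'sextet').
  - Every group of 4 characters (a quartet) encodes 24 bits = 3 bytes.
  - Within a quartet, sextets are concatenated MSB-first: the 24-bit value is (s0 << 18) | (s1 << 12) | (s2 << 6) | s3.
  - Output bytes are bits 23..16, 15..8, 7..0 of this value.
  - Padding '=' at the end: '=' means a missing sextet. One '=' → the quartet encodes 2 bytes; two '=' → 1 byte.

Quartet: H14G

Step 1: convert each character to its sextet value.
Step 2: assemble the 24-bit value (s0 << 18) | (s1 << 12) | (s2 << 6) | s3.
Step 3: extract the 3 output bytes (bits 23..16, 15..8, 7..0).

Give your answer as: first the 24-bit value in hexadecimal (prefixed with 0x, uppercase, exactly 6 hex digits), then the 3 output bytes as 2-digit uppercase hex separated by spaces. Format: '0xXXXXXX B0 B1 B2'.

Answer: 0x1F5E06 1F 5E 06

Derivation:
Sextets: H=7, 1=53, 4=56, G=6
24-bit: (7<<18) | (53<<12) | (56<<6) | 6
      = 0x1C0000 | 0x035000 | 0x000E00 | 0x000006
      = 0x1F5E06
Bytes: (v>>16)&0xFF=1F, (v>>8)&0xFF=5E, v&0xFF=06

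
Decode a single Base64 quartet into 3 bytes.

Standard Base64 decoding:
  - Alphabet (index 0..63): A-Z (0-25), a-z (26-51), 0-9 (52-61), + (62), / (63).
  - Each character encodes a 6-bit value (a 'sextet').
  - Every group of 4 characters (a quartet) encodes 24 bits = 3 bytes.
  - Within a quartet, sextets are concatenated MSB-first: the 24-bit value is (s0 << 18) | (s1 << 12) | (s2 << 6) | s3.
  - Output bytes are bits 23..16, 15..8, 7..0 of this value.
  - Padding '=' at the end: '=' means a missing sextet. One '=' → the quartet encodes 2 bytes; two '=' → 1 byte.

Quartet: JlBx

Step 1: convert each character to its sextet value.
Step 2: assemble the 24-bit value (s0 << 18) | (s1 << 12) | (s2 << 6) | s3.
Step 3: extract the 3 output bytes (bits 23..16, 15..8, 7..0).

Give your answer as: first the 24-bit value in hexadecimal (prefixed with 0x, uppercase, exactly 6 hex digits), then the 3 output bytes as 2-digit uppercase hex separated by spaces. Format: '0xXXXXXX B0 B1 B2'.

Answer: 0x265071 26 50 71

Derivation:
Sextets: J=9, l=37, B=1, x=49
24-bit: (9<<18) | (37<<12) | (1<<6) | 49
      = 0x240000 | 0x025000 | 0x000040 | 0x000031
      = 0x265071
Bytes: (v>>16)&0xFF=26, (v>>8)&0xFF=50, v&0xFF=71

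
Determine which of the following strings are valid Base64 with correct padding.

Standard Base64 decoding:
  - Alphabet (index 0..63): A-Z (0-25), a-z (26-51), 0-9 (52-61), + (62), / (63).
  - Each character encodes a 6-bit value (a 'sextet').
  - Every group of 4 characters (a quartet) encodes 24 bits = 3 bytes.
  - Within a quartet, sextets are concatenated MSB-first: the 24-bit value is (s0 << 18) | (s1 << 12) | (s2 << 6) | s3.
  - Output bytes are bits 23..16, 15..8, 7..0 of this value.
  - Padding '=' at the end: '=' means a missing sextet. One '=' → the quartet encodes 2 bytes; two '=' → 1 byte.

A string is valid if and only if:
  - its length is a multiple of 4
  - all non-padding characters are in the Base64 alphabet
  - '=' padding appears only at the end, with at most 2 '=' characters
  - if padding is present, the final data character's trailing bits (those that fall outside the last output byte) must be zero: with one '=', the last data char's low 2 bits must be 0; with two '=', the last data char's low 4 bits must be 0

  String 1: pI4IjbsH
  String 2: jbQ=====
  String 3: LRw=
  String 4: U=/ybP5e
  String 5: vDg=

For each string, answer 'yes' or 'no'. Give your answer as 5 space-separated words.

String 1: 'pI4IjbsH' → valid
String 2: 'jbQ=====' → invalid (5 pad chars (max 2))
String 3: 'LRw=' → valid
String 4: 'U=/ybP5e' → invalid (bad char(s): ['=']; '=' in middle)
String 5: 'vDg=' → valid

Answer: yes no yes no yes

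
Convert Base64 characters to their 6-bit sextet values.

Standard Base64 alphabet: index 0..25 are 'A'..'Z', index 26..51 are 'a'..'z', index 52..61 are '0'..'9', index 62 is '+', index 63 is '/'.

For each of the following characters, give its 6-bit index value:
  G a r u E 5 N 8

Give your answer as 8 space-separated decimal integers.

Answer: 6 26 43 46 4 57 13 60

Derivation:
'G': A..Z range, ord('G') − ord('A') = 6
'a': a..z range, 26 + ord('a') − ord('a') = 26
'r': a..z range, 26 + ord('r') − ord('a') = 43
'u': a..z range, 26 + ord('u') − ord('a') = 46
'E': A..Z range, ord('E') − ord('A') = 4
'5': 0..9 range, 52 + ord('5') − ord('0') = 57
'N': A..Z range, ord('N') − ord('A') = 13
'8': 0..9 range, 52 + ord('8') − ord('0') = 60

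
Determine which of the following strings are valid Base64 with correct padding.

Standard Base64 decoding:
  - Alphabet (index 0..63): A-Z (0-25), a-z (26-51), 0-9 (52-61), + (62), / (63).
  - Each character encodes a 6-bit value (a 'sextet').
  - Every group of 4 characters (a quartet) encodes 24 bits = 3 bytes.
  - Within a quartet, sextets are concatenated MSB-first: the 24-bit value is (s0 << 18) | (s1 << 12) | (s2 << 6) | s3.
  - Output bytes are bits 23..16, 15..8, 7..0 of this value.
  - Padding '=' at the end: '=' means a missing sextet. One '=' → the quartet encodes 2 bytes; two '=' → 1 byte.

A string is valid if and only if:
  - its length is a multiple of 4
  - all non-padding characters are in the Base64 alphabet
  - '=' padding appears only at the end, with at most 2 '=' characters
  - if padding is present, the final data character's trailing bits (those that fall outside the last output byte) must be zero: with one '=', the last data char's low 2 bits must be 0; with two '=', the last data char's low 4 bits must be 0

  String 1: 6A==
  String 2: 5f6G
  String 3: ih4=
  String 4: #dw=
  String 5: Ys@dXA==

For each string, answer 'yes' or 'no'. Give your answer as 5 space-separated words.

Answer: yes yes yes no no

Derivation:
String 1: '6A==' → valid
String 2: '5f6G' → valid
String 3: 'ih4=' → valid
String 4: '#dw=' → invalid (bad char(s): ['#'])
String 5: 'Ys@dXA==' → invalid (bad char(s): ['@'])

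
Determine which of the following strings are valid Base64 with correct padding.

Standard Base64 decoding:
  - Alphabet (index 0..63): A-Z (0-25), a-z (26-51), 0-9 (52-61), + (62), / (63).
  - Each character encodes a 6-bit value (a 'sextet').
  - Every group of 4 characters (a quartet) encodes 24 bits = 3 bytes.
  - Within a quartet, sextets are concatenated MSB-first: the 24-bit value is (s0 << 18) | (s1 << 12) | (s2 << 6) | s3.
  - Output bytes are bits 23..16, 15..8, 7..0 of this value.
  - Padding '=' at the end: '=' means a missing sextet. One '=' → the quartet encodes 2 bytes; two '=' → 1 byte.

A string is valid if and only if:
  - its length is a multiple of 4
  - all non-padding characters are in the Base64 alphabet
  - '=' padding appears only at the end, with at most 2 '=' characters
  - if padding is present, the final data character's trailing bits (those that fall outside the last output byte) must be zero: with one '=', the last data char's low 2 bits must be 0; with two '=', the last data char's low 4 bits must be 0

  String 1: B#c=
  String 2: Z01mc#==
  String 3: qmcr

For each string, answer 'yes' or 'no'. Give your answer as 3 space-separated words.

Answer: no no yes

Derivation:
String 1: 'B#c=' → invalid (bad char(s): ['#'])
String 2: 'Z01mc#==' → invalid (bad char(s): ['#'])
String 3: 'qmcr' → valid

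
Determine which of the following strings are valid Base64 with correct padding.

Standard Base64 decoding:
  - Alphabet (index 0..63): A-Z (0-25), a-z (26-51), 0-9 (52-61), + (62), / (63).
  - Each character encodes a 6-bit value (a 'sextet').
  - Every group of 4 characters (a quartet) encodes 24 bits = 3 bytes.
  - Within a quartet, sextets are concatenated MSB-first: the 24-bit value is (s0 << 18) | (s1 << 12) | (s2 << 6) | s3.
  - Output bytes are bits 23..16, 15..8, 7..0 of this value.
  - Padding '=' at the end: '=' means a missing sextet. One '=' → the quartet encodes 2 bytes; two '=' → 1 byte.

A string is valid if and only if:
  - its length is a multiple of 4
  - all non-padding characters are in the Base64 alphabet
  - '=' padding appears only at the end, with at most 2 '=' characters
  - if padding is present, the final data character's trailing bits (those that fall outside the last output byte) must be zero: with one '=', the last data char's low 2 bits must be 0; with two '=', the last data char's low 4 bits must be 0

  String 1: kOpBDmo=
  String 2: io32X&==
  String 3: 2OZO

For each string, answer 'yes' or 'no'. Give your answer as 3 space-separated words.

String 1: 'kOpBDmo=' → valid
String 2: 'io32X&==' → invalid (bad char(s): ['&'])
String 3: '2OZO' → valid

Answer: yes no yes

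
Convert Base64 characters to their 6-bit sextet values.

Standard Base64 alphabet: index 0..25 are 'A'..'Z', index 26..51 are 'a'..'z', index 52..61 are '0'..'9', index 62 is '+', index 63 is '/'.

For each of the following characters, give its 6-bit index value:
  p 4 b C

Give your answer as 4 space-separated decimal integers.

Answer: 41 56 27 2

Derivation:
'p': a..z range, 26 + ord('p') − ord('a') = 41
'4': 0..9 range, 52 + ord('4') − ord('0') = 56
'b': a..z range, 26 + ord('b') − ord('a') = 27
'C': A..Z range, ord('C') − ord('A') = 2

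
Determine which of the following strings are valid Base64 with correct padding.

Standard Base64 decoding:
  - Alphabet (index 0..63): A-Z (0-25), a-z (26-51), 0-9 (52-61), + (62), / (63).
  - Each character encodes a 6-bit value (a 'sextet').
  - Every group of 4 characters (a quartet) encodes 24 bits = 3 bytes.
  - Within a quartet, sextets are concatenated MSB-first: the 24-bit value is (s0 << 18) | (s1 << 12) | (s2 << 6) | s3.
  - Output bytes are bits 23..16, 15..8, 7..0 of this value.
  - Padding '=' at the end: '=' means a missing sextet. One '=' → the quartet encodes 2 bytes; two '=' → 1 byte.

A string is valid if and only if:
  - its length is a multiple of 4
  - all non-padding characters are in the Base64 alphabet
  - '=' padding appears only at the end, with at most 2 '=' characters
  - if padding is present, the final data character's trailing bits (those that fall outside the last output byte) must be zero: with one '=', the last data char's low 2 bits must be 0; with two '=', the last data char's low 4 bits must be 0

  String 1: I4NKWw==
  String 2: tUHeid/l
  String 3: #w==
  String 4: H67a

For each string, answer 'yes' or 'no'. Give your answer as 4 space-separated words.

String 1: 'I4NKWw==' → valid
String 2: 'tUHeid/l' → valid
String 3: '#w==' → invalid (bad char(s): ['#'])
String 4: 'H67a' → valid

Answer: yes yes no yes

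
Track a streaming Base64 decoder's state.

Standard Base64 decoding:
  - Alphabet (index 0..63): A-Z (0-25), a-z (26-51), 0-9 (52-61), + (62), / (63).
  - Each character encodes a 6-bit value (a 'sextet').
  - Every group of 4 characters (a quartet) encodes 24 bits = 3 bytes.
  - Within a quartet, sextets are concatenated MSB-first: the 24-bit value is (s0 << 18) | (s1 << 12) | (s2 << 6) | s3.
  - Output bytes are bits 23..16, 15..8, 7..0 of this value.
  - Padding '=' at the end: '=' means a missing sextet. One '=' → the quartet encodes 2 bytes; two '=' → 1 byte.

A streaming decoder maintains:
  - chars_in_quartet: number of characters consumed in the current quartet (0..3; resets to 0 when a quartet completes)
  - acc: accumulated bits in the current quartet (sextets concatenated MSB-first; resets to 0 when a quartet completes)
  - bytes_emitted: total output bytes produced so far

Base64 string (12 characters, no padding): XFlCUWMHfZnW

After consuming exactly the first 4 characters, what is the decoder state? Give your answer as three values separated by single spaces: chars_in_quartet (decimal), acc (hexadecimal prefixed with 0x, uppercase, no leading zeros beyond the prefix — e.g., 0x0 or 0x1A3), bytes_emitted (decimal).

Answer: 0 0x0 3

Derivation:
After char 0 ('X'=23): chars_in_quartet=1 acc=0x17 bytes_emitted=0
After char 1 ('F'=5): chars_in_quartet=2 acc=0x5C5 bytes_emitted=0
After char 2 ('l'=37): chars_in_quartet=3 acc=0x17165 bytes_emitted=0
After char 3 ('C'=2): chars_in_quartet=4 acc=0x5C5942 -> emit 5C 59 42, reset; bytes_emitted=3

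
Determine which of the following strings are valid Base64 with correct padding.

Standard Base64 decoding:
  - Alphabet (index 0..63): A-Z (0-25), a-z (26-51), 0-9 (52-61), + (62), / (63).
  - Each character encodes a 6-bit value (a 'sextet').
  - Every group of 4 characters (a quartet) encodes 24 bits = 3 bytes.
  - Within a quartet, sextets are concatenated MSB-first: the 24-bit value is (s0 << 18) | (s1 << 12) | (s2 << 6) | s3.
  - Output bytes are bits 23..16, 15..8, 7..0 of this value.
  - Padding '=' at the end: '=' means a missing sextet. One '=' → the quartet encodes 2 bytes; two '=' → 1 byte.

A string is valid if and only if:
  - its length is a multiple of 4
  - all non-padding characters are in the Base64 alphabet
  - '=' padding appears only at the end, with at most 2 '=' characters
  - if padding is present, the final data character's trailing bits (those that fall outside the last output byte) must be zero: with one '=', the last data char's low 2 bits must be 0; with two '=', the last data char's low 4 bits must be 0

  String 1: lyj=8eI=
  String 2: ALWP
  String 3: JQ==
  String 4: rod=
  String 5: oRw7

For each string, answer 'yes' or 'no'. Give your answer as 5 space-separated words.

Answer: no yes yes no yes

Derivation:
String 1: 'lyj=8eI=' → invalid (bad char(s): ['=']; '=' in middle)
String 2: 'ALWP' → valid
String 3: 'JQ==' → valid
String 4: 'rod=' → invalid (bad trailing bits)
String 5: 'oRw7' → valid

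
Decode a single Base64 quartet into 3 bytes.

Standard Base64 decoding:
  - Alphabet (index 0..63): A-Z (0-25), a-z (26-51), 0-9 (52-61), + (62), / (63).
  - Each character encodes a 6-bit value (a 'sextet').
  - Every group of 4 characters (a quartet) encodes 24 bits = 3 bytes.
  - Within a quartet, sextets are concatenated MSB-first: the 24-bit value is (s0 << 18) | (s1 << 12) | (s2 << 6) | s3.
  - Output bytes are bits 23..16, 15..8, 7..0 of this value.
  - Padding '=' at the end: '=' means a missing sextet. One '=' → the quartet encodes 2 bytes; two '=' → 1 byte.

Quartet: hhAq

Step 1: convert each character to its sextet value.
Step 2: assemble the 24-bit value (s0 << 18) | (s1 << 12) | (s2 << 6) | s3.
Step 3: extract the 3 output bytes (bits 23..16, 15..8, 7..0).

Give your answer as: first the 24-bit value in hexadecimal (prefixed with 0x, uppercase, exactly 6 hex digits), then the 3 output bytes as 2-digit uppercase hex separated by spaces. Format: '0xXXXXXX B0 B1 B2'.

Sextets: h=33, h=33, A=0, q=42
24-bit: (33<<18) | (33<<12) | (0<<6) | 42
      = 0x840000 | 0x021000 | 0x000000 | 0x00002A
      = 0x86102A
Bytes: (v>>16)&0xFF=86, (v>>8)&0xFF=10, v&0xFF=2A

Answer: 0x86102A 86 10 2A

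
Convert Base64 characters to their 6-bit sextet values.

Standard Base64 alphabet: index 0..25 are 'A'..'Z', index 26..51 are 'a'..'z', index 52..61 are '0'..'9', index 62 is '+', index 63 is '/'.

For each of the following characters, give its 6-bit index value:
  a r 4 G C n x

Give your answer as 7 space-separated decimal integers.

'a': a..z range, 26 + ord('a') − ord('a') = 26
'r': a..z range, 26 + ord('r') − ord('a') = 43
'4': 0..9 range, 52 + ord('4') − ord('0') = 56
'G': A..Z range, ord('G') − ord('A') = 6
'C': A..Z range, ord('C') − ord('A') = 2
'n': a..z range, 26 + ord('n') − ord('a') = 39
'x': a..z range, 26 + ord('x') − ord('a') = 49

Answer: 26 43 56 6 2 39 49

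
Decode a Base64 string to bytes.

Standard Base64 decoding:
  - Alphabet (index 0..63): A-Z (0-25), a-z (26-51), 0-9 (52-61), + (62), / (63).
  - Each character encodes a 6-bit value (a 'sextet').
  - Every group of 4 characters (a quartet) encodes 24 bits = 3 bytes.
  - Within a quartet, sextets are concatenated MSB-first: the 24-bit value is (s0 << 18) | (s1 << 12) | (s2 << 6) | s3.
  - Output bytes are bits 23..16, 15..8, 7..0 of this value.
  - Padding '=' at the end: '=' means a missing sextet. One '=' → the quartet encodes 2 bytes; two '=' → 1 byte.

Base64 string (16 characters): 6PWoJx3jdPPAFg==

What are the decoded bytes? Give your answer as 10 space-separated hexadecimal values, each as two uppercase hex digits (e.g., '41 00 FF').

Answer: E8 F5 A8 27 1D E3 74 F3 C0 16

Derivation:
After char 0 ('6'=58): chars_in_quartet=1 acc=0x3A bytes_emitted=0
After char 1 ('P'=15): chars_in_quartet=2 acc=0xE8F bytes_emitted=0
After char 2 ('W'=22): chars_in_quartet=3 acc=0x3A3D6 bytes_emitted=0
After char 3 ('o'=40): chars_in_quartet=4 acc=0xE8F5A8 -> emit E8 F5 A8, reset; bytes_emitted=3
After char 4 ('J'=9): chars_in_quartet=1 acc=0x9 bytes_emitted=3
After char 5 ('x'=49): chars_in_quartet=2 acc=0x271 bytes_emitted=3
After char 6 ('3'=55): chars_in_quartet=3 acc=0x9C77 bytes_emitted=3
After char 7 ('j'=35): chars_in_quartet=4 acc=0x271DE3 -> emit 27 1D E3, reset; bytes_emitted=6
After char 8 ('d'=29): chars_in_quartet=1 acc=0x1D bytes_emitted=6
After char 9 ('P'=15): chars_in_quartet=2 acc=0x74F bytes_emitted=6
After char 10 ('P'=15): chars_in_quartet=3 acc=0x1D3CF bytes_emitted=6
After char 11 ('A'=0): chars_in_quartet=4 acc=0x74F3C0 -> emit 74 F3 C0, reset; bytes_emitted=9
After char 12 ('F'=5): chars_in_quartet=1 acc=0x5 bytes_emitted=9
After char 13 ('g'=32): chars_in_quartet=2 acc=0x160 bytes_emitted=9
Padding '==': partial quartet acc=0x160 -> emit 16; bytes_emitted=10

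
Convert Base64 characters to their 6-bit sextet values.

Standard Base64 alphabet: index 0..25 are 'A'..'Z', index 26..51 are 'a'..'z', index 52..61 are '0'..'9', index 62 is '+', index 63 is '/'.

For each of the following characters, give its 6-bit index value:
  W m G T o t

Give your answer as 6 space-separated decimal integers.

'W': A..Z range, ord('W') − ord('A') = 22
'm': a..z range, 26 + ord('m') − ord('a') = 38
'G': A..Z range, ord('G') − ord('A') = 6
'T': A..Z range, ord('T') − ord('A') = 19
'o': a..z range, 26 + ord('o') − ord('a') = 40
't': a..z range, 26 + ord('t') − ord('a') = 45

Answer: 22 38 6 19 40 45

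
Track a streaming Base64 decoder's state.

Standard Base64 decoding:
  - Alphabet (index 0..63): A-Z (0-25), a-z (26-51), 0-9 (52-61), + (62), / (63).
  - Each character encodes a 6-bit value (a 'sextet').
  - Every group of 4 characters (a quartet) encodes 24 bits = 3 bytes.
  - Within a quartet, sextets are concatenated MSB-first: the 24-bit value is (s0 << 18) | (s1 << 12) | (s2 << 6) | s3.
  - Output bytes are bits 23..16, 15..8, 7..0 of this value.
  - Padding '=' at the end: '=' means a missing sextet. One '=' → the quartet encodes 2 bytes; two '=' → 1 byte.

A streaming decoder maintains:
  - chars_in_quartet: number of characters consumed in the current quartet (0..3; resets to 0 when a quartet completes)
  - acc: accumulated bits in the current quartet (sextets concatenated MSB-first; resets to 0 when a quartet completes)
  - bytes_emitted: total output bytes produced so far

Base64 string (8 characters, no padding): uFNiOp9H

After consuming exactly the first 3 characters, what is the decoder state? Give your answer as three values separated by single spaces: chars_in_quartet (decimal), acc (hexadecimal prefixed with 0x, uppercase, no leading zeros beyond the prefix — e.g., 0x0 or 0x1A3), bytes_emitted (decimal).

After char 0 ('u'=46): chars_in_quartet=1 acc=0x2E bytes_emitted=0
After char 1 ('F'=5): chars_in_quartet=2 acc=0xB85 bytes_emitted=0
After char 2 ('N'=13): chars_in_quartet=3 acc=0x2E14D bytes_emitted=0

Answer: 3 0x2E14D 0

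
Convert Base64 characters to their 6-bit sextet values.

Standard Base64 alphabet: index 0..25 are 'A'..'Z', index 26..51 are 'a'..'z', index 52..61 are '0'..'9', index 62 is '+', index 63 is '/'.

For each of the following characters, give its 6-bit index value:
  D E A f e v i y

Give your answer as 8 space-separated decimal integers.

'D': A..Z range, ord('D') − ord('A') = 3
'E': A..Z range, ord('E') − ord('A') = 4
'A': A..Z range, ord('A') − ord('A') = 0
'f': a..z range, 26 + ord('f') − ord('a') = 31
'e': a..z range, 26 + ord('e') − ord('a') = 30
'v': a..z range, 26 + ord('v') − ord('a') = 47
'i': a..z range, 26 + ord('i') − ord('a') = 34
'y': a..z range, 26 + ord('y') − ord('a') = 50

Answer: 3 4 0 31 30 47 34 50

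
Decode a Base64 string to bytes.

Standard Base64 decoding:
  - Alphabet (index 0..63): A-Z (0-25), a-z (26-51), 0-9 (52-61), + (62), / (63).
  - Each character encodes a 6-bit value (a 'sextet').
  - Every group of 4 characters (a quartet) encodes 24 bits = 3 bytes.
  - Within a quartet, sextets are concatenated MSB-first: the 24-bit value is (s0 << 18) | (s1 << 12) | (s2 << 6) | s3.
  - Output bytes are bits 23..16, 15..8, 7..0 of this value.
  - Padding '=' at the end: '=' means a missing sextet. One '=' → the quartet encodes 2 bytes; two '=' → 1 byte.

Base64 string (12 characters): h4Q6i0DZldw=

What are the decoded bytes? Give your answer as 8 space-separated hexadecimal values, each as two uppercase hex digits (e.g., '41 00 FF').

After char 0 ('h'=33): chars_in_quartet=1 acc=0x21 bytes_emitted=0
After char 1 ('4'=56): chars_in_quartet=2 acc=0x878 bytes_emitted=0
After char 2 ('Q'=16): chars_in_quartet=3 acc=0x21E10 bytes_emitted=0
After char 3 ('6'=58): chars_in_quartet=4 acc=0x87843A -> emit 87 84 3A, reset; bytes_emitted=3
After char 4 ('i'=34): chars_in_quartet=1 acc=0x22 bytes_emitted=3
After char 5 ('0'=52): chars_in_quartet=2 acc=0x8B4 bytes_emitted=3
After char 6 ('D'=3): chars_in_quartet=3 acc=0x22D03 bytes_emitted=3
After char 7 ('Z'=25): chars_in_quartet=4 acc=0x8B40D9 -> emit 8B 40 D9, reset; bytes_emitted=6
After char 8 ('l'=37): chars_in_quartet=1 acc=0x25 bytes_emitted=6
After char 9 ('d'=29): chars_in_quartet=2 acc=0x95D bytes_emitted=6
After char 10 ('w'=48): chars_in_quartet=3 acc=0x25770 bytes_emitted=6
Padding '=': partial quartet acc=0x25770 -> emit 95 DC; bytes_emitted=8

Answer: 87 84 3A 8B 40 D9 95 DC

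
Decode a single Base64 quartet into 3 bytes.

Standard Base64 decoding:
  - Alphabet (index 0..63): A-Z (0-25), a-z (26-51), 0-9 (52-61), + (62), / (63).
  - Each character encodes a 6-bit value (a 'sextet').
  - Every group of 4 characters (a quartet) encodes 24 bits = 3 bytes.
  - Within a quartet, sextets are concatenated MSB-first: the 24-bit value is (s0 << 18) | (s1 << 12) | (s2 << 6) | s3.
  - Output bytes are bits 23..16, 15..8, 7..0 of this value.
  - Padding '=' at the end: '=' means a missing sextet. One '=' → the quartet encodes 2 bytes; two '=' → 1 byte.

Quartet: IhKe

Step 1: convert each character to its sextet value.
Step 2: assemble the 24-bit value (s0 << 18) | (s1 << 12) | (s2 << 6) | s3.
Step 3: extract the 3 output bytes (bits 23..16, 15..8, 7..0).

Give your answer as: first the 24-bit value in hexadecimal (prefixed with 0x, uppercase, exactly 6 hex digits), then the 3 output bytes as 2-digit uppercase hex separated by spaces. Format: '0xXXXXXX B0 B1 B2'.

Sextets: I=8, h=33, K=10, e=30
24-bit: (8<<18) | (33<<12) | (10<<6) | 30
      = 0x200000 | 0x021000 | 0x000280 | 0x00001E
      = 0x22129E
Bytes: (v>>16)&0xFF=22, (v>>8)&0xFF=12, v&0xFF=9E

Answer: 0x22129E 22 12 9E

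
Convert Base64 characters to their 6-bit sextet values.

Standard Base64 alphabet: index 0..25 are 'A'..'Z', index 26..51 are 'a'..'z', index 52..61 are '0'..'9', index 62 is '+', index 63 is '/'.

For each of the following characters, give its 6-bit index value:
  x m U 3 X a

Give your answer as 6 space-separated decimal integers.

Answer: 49 38 20 55 23 26

Derivation:
'x': a..z range, 26 + ord('x') − ord('a') = 49
'm': a..z range, 26 + ord('m') − ord('a') = 38
'U': A..Z range, ord('U') − ord('A') = 20
'3': 0..9 range, 52 + ord('3') − ord('0') = 55
'X': A..Z range, ord('X') − ord('A') = 23
'a': a..z range, 26 + ord('a') − ord('a') = 26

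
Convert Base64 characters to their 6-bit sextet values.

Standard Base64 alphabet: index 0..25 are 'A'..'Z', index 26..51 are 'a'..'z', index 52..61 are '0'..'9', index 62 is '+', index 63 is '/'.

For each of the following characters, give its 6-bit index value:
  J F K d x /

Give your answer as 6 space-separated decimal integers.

Answer: 9 5 10 29 49 63

Derivation:
'J': A..Z range, ord('J') − ord('A') = 9
'F': A..Z range, ord('F') − ord('A') = 5
'K': A..Z range, ord('K') − ord('A') = 10
'd': a..z range, 26 + ord('d') − ord('a') = 29
'x': a..z range, 26 + ord('x') − ord('a') = 49
'/': index 63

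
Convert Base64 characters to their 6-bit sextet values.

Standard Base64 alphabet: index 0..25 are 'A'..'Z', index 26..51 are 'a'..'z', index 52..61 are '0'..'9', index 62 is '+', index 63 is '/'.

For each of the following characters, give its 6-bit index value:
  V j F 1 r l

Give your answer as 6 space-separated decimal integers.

'V': A..Z range, ord('V') − ord('A') = 21
'j': a..z range, 26 + ord('j') − ord('a') = 35
'F': A..Z range, ord('F') − ord('A') = 5
'1': 0..9 range, 52 + ord('1') − ord('0') = 53
'r': a..z range, 26 + ord('r') − ord('a') = 43
'l': a..z range, 26 + ord('l') − ord('a') = 37

Answer: 21 35 5 53 43 37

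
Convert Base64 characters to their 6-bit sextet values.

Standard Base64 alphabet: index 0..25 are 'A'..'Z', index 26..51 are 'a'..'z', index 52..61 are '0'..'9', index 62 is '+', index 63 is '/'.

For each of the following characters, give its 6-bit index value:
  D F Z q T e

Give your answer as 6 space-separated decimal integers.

'D': A..Z range, ord('D') − ord('A') = 3
'F': A..Z range, ord('F') − ord('A') = 5
'Z': A..Z range, ord('Z') − ord('A') = 25
'q': a..z range, 26 + ord('q') − ord('a') = 42
'T': A..Z range, ord('T') − ord('A') = 19
'e': a..z range, 26 + ord('e') − ord('a') = 30

Answer: 3 5 25 42 19 30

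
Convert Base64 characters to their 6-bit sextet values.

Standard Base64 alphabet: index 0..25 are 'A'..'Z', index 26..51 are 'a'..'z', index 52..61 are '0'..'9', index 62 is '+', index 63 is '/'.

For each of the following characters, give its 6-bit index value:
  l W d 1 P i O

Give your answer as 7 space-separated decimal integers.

'l': a..z range, 26 + ord('l') − ord('a') = 37
'W': A..Z range, ord('W') − ord('A') = 22
'd': a..z range, 26 + ord('d') − ord('a') = 29
'1': 0..9 range, 52 + ord('1') − ord('0') = 53
'P': A..Z range, ord('P') − ord('A') = 15
'i': a..z range, 26 + ord('i') − ord('a') = 34
'O': A..Z range, ord('O') − ord('A') = 14

Answer: 37 22 29 53 15 34 14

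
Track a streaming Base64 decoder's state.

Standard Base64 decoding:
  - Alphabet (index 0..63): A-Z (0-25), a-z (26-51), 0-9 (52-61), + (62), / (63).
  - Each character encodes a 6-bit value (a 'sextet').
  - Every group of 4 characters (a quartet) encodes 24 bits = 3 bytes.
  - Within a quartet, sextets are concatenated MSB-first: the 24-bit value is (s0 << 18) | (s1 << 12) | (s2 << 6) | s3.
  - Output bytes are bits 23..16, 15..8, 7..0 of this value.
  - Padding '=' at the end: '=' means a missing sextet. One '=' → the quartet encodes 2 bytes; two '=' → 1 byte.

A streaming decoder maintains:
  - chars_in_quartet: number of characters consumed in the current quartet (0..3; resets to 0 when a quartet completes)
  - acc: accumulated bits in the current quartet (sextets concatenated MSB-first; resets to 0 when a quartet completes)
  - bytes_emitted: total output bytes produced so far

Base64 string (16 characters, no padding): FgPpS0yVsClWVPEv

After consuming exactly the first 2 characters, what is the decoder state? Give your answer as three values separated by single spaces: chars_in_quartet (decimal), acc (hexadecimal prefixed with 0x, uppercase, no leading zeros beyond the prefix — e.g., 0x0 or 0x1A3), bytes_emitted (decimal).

Answer: 2 0x160 0

Derivation:
After char 0 ('F'=5): chars_in_quartet=1 acc=0x5 bytes_emitted=0
After char 1 ('g'=32): chars_in_quartet=2 acc=0x160 bytes_emitted=0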